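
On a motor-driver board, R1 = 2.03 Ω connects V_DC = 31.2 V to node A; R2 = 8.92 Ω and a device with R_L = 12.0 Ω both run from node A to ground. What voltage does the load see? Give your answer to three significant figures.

R2 ‖ R_L = (8.92 × 12.0)/(8.92 + 12.0) = 5.117 Ω.
Then V_out = V_DC · R2'/(R1 + R2') = 31.2 × 5.117/7.147 = 22.34 V.
(Unloaded it would be 25.4 V; the load pulls it down.)

V_out ≈ 22.3 V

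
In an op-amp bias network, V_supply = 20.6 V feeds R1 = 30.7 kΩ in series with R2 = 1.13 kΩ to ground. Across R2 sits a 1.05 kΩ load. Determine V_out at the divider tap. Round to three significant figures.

V_out ≈ 0.359 V

R2 ‖ R_L = (1.13 × 1.05)/(1.13 + 1.05) = 0.5443 kΩ.
Then V_out = V_supply · R2'/(R1 + R2') = 20.6 × 0.5443/31.24 = 0.3588 V.
(Unloaded it would be 0.731 V; the load pulls it down.)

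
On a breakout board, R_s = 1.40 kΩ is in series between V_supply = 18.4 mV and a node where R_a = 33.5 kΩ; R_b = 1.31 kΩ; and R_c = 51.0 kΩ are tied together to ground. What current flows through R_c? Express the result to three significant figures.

Parallel bank: R_p = 1/(1/33.5 + 1/1.31 + 1/51.0) = 1.230 kΩ.
V_A = 18.4 × 1.230/2.630 = 8.606 mV.
I(R_c) = V_A / R_c = 8.606/51.0 = 0.1688 µA.

I ≈ 0.169 µA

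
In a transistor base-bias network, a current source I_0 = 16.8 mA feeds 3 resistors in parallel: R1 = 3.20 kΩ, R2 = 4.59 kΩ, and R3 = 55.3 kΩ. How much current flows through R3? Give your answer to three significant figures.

ΣG = 1/3.20 + 1/4.59 + 1/55.3 = 0.5484.
R3 takes the fraction G_k/ΣG = 0.01808/0.5484 = 0.03297, so I = 16.8 × 0.03297 = 0.5539 mA.

I ≈ 0.554 mA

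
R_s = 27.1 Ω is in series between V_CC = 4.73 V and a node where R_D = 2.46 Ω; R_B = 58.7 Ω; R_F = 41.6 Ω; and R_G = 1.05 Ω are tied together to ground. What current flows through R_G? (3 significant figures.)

I ≈ 0.116 A

Equivalent of the parallel group: R_p = 0.7143 Ω.
Node voltage V_A = V_CC · R_p/(R_s + R_p) = 4.73 × 0.02568 = 0.1215 V.
Branch current I = V_A/R_G = 0.1215/1.05 = 0.1157 A.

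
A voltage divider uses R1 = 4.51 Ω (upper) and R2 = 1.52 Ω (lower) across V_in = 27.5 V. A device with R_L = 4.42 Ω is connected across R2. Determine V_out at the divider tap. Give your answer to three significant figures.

R2 ‖ R_L = (1.52 × 4.42)/(1.52 + 4.42) = 1.131 Ω.
Voltage divider with the loaded lower leg: V_out = 27.5 × 1.131/(4.51 + 1.131) = 27.5 × 0.2005 = 5.514 V.
(Unloaded it would be 6.93 V; the load pulls it down.)

V_out ≈ 5.51 V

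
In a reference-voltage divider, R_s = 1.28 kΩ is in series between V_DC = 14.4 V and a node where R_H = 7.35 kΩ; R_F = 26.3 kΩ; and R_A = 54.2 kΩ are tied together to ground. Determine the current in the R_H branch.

I ≈ 1.57 mA

Equivalent of the parallel group: R_p = 5.194 kΩ.
Node voltage V_A = V_DC · R_p/(R_s + R_p) = 14.4 × 0.8023 = 11.55 V.
Branch current I = V_A/R_H = 11.55/7.35 = 1.572 mA.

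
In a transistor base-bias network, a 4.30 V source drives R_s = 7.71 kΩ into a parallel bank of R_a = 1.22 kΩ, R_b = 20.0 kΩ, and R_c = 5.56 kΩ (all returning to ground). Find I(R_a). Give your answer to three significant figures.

I ≈ 0.388 mA

Equivalent of the parallel group: R_p = 0.9528 kΩ.
Node voltage V_A = V_s · R_p/(R_s + R_p) = 4.30 × 0.1100 = 0.4730 V.
Branch current I = V_A/R_a = 0.4730/1.22 = 0.3877 mA.
(Check via current divider: I_total = 0.4964 mA; share G_k/ΣG = 0.7810 → same result.)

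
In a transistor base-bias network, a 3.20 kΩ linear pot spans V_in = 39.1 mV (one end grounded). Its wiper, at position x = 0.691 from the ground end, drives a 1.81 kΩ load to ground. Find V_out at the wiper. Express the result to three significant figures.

V_out ≈ 19.6 mV

Split the track: R_lower = x·R_p = 2.211 kΩ, R_upper = (1−x)·R_p = 0.9888 kΩ.
Lower segment in parallel with the load: 2.211 ‖ 1.81 = 0.9953 kΩ.
Loaded-divider output: V_out = 39.1 × 0.5016 = 19.61 mV.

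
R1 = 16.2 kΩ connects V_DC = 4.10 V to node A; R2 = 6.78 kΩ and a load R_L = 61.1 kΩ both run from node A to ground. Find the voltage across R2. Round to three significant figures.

R2 ‖ R_L = (6.78 × 61.1)/(6.78 + 61.1) = 6.103 kΩ.
Now apply the divider: V_out = 4.10 × 0.2736 = 1.122 V.

V_out ≈ 1.12 V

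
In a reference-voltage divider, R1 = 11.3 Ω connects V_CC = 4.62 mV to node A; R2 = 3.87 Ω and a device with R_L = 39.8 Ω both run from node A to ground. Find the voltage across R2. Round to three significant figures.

The load sits in parallel with R2, giving an effective lower resistance R2' = R2·R_L/(R2+R_L) = 3.527 Ω.
Voltage divider with the loaded lower leg: V_out = 4.62 × 3.527/(11.3 + 3.527) = 4.62 × 0.2379 = 1.099 mV.

V_out ≈ 1.10 mV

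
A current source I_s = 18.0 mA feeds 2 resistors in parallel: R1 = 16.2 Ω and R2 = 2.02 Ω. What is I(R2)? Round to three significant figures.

Two-branch current divider: I_k = I_s · R_other/(R_1 + R_2).
I(R2) = 18.0 × 16.2/(16.2 + 2.02) = 18.0 × 0.8891 = 16.00 mA.

I ≈ 16.0 mA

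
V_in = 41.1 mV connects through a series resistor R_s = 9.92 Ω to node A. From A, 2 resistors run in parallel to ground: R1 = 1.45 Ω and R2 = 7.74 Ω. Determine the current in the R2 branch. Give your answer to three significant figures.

Equivalent of the parallel group: R_p = 1.221 Ω.
V_A by voltage divider: V_A = 41.1 × 1.221/(9.92 + 1.221) = 4.505 mV.
I(R2) = V_A / R2 = 4.505/7.74 = 0.5821 mA.

I ≈ 0.582 mA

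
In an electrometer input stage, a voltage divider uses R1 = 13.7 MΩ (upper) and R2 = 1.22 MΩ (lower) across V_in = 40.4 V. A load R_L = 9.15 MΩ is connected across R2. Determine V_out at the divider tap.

V_out ≈ 2.94 V

First combine the lower leg with the load: R2 ‖ R_L = 1.076 MΩ.
Then V_out = V_in · R2'/(R1 + R2') = 40.4 × 1.076/14.78 = 2.943 V.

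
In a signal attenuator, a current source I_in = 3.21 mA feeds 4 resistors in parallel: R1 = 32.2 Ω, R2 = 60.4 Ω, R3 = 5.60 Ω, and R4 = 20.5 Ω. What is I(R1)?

Total conductance ΣG = 1/32.2 + 1/60.4 + 1/5.60 + 1/20.5 = 0.2750 (units of 1/Ω).
Current divider: I(R1) = I_in · G_k/ΣG = 3.21 × (0.03106/0.2750) = 3.21 × 0.1129 = 0.3626 mA.

I ≈ 0.363 mA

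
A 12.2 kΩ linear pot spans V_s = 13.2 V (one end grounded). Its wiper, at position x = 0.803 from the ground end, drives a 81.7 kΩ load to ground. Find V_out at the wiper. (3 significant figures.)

Lower segment x·R_p = 9.797 kΩ; upper segment (1−x)·R_p = 2.403 kΩ.
Lower segment in parallel with the load: 9.797 ‖ 81.7 = 8.748 kΩ.
V_out = 13.2 × 8.748/(2.403 + 8.748) = 10.35 V.

V_out ≈ 10.4 V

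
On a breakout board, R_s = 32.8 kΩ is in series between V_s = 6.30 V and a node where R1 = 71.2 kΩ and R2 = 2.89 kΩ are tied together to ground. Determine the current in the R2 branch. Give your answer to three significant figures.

Combine the parallel branches: R_p = (1/71.2 + 1/2.89)⁻¹ = 2.777 kΩ.
V_A by voltage divider: V_A = 6.30 × 2.777/(32.8 + 2.777) = 0.4918 V.
I(R2) = V_A / R2 = 0.4918/2.89 = 0.1702 mA.
(Equivalently: I_total = 0.1771 mA, then current-divider fraction G_k/ΣG = 0.9610.)

I ≈ 0.170 mA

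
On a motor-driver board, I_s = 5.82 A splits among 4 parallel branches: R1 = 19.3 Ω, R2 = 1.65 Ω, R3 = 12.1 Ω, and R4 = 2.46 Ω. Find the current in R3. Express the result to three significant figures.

I ≈ 0.419 A

Total conductance ΣG = 1/19.3 + 1/1.65 + 1/12.1 + 1/2.46 = 1.147 (units of 1/Ω).
Current divider: I(R3) = I_s · G_k/ΣG = 5.82 × (0.08264/1.147) = 5.82 × 0.07205 = 0.4193 A.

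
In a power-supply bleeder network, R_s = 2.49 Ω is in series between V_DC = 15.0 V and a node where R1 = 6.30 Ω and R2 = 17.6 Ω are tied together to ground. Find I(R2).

I ≈ 0.555 A

Combine the parallel branches: R_p = (1/6.30 + 1/17.6)⁻¹ = 4.639 Ω.
V_A by voltage divider: V_A = 15.0 × 4.639/(2.49 + 4.639) = 9.761 V.
I(R2) = V_A / R2 = 9.761/17.6 = 0.5546 A.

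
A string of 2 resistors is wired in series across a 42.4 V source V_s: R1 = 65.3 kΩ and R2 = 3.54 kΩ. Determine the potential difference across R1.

V ≈ 40.2 V

ΣR = 65.3 + 3.54 = 68.84 kΩ.
By the voltage-divider rule, V = 42.4 × 65.30/68.84 = 40.22 V.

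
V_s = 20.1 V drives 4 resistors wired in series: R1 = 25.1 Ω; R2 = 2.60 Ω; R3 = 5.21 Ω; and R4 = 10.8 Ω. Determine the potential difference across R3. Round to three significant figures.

V ≈ 2.40 V

ΣR = 25.1 + 2.60 + 5.21 + 10.8 = 43.71 Ω.
By the voltage-divider rule, V = 20.1 × 5.210/43.71 = 2.396 V.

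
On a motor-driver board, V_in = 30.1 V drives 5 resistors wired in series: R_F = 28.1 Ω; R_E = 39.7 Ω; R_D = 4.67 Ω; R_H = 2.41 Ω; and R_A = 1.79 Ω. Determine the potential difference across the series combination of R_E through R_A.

V ≈ 19.1 V

ΣR = 28.1 + 39.7 + 4.67 + 2.41 + 1.79 = 76.67 Ω.
R_{R_E..R_A} = 39.7 + 4.67 + 2.41 + 1.79 = 48.57 Ω.
Voltage divider: V = V_in · (48.57 / 76.67) = 30.1 × 0.6335 = 19.07 V.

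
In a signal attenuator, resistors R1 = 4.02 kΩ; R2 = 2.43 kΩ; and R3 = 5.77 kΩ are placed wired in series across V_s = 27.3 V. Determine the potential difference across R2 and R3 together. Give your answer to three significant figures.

Total series resistance ΣR = 4.02 + 2.43 + 5.77 = 12.22 kΩ.
R_{R2..R3} = 2.43 + 5.77 = 8.200 kΩ.
Voltage divider: V = V_s · (8.200 / 12.22) = 27.3 × 0.6710 = 18.32 V.

V ≈ 18.3 V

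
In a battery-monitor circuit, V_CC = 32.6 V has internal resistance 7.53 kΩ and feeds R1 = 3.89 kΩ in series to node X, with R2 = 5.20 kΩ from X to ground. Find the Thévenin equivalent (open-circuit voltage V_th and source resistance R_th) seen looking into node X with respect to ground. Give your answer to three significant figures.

R1' = 7.53 + 3.89 = 11.42 kΩ (source resistance + R1).
Open-circuit (no load on X): V_th = V_CC · R2/(R1' + R2) = 32.6 × 5.20/(11.42 + 5.20) = 10.20 V.
Zeroing V_CC shorts the top of R1' to ground, so R_th = R1' ‖ R2 = 3.573 kΩ.

V_th ≈ 10.2 V, R_th ≈ 3.57 kΩ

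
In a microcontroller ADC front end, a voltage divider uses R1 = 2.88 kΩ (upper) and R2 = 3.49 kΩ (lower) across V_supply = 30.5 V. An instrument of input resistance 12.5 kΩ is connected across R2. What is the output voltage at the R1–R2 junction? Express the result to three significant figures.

The load sits in parallel with R2, giving an effective lower resistance R2' = R2·R_L/(R2+R_L) = 2.728 kΩ.
Voltage divider with the loaded lower leg: V_out = 30.5 × 2.728/(2.88 + 2.728) = 30.5 × 0.4865 = 14.84 V.

V_out ≈ 14.8 V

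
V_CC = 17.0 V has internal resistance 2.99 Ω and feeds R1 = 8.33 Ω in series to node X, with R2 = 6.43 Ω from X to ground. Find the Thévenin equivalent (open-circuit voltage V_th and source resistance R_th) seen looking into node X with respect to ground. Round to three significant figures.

R1' = 2.99 + 8.33 = 11.32 Ω (source resistance + R1).
Open-circuit (no load on X): V_th = V_CC · R2/(R1' + R2) = 17.0 × 6.43/(11.32 + 6.43) = 6.158 V.
Looking into X with the source shorted: R_th = R1'·R2/(R1'+R2) = 11.32 × 6.43/17.75 = 4.101 Ω.

V_th ≈ 6.16 V, R_th ≈ 4.10 Ω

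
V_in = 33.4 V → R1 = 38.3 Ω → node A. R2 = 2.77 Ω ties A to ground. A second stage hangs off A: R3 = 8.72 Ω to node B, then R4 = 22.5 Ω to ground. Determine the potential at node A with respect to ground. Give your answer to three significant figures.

The second stage (R3 + R4 = 31.22 Ω) loads node A in parallel with R2.
R2 ‖ (R3+R4) = 2.544 Ω.
So V_A = 33.4 × 0.06229 = 2.081 V.

V_A ≈ 2.08 V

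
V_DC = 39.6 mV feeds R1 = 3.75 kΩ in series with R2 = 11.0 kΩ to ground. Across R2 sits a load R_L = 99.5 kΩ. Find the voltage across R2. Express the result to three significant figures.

V_out ≈ 28.7 mV

R2 ‖ R_L = (11.0 × 99.5)/(11.0 + 99.5) = 9.905 kΩ.
Then V_out = V_DC · R2'/(R1 + R2') = 39.6 × 9.905/13.65 = 28.72 mV.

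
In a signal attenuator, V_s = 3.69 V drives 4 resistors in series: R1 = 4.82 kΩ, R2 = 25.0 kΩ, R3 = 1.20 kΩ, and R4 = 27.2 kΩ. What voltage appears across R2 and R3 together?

V ≈ 1.66 V

Series total: ΣR = 4.82 + 25.0 + 1.20 + 27.2 = 58.22 kΩ.
R_{R2..R3} = 25.0 + 1.20 = 26.20 kΩ.
By the voltage-divider rule, V = 3.69 × 26.20/58.22 = 1.661 V.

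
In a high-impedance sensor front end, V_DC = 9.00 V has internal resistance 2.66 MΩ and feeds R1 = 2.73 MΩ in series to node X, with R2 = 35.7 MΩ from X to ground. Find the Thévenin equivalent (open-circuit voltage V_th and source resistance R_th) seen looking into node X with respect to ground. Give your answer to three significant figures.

R1' = 2.66 + 2.73 = 5.390 MΩ (source resistance + R1).
With X open, the divider is unloaded: V_th = 9.00 × 35.7/41.09 = 7.819 V.
Zeroing V_DC shorts the top of R1' to ground, so R_th = R1' ‖ R2 = 4.683 MΩ.

V_th ≈ 7.82 V, R_th ≈ 4.68 MΩ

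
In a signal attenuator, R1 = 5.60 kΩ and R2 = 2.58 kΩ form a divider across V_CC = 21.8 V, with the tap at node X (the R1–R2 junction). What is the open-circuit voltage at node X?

V_th ≈ 6.88 V

V_th is the unloaded tap voltage: V_CC · R2/(R1+R2) = 21.8 × 0.3154 = 6.876 V.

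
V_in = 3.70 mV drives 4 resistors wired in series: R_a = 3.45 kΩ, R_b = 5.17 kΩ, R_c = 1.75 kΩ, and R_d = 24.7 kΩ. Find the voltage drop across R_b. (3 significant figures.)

ΣR = 3.45 + 5.17 + 1.75 + 24.7 = 35.07 kΩ.
By the voltage-divider rule, V = 3.70 × 5.170/35.07 = 0.5455 mV.

V ≈ 0.545 mV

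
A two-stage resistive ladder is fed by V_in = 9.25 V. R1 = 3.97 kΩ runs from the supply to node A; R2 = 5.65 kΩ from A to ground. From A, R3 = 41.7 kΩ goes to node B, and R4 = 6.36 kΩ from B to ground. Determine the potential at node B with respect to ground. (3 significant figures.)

Looking into the second stage from A: R3 + R4 = 48.06 kΩ appears in parallel with R2.
R2 ‖ (R3+R4) = 5.056 kΩ.
First divider: V_A = V_in · 5.056/(3.97 + 5.056) = 5.181 V.
Stage 2 is unloaded, so V_B = V_A · R4/(R3+R4) = 5.181 × 6.36/48.06 = 0.6857 V.

V_B ≈ 0.686 V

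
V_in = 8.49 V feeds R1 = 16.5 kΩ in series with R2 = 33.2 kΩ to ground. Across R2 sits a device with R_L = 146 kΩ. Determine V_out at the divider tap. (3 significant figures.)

First combine the lower leg with the load: R2 ‖ R_L = 27.05 kΩ.
Then V_out = V_in · R2'/(R1 + R2') = 8.49 × 27.05/43.55 = 5.273 V.
(Unloaded it would be 5.67 V; the load pulls it down.)

V_out ≈ 5.27 V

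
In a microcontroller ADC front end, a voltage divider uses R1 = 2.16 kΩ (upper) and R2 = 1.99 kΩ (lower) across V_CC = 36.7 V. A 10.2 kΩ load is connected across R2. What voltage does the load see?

V_out ≈ 16.0 V

First combine the lower leg with the load: R2 ‖ R_L = 1.665 kΩ.
Then V_out = V_CC · R2'/(R1 + R2') = 36.7 × 1.665/3.825 = 15.98 V.
(Unloaded it would be 17.6 V; the load pulls it down.)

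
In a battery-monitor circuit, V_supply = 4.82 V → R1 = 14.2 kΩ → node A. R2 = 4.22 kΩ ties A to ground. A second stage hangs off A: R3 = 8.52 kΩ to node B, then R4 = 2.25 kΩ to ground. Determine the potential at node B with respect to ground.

V_B ≈ 0.177 V

Looking into the second stage from A: R3 + R4 = 10.77 kΩ appears in parallel with R2.
R2 ‖ (R3+R4) = 3.032 kΩ.
First divider: V_A = V_supply · 3.032/(14.2 + 3.032) = 0.8481 V.
Stage 2 is unloaded, so V_B = V_A · R4/(R3+R4) = 0.8481 × 2.25/10.77 = 0.1772 V.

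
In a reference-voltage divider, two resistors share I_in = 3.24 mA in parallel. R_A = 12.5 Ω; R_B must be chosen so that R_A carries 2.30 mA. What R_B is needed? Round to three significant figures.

Two-branch current divider: I_A = I_in · R_B/(R_A + R_B).
2.30/3.24 = R_B/(R_A + R_B) → R_B = R_A · (0.7099)/(1 − 0.7099) = 12.5 × 2.447 = 30.59 Ω.

R_B ≈ 30.6 Ω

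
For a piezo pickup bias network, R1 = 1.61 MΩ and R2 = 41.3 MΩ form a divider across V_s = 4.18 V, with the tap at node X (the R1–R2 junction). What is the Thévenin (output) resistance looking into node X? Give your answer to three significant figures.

R_th ≈ 1.55 MΩ

With V_s suppressed (replaced by a short), R_th = R1 ‖ R2 = (1.610 × 41.3)/(1.610 + 41.3) = 1.550 MΩ.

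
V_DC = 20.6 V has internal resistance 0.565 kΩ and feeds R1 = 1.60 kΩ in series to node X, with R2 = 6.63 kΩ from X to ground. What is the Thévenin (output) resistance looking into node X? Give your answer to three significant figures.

R1' = 0.565 + 1.60 = 2.165 kΩ (source resistance + R1).
With V_DC suppressed (replaced by a short), R_th = R1' ‖ R2 = (2.165 × 6.63)/(2.165 + 6.63) = 1.632 kΩ.

R_th ≈ 1.63 kΩ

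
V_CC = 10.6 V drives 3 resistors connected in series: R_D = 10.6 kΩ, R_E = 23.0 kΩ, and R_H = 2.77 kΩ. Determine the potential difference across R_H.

Series total: ΣR = 10.6 + 23.0 + 2.77 = 36.37 kΩ.
Voltage divider: V = V_CC · (2.770 / 36.37) = 10.6 × 0.07616 = 0.8073 V.

V ≈ 0.807 V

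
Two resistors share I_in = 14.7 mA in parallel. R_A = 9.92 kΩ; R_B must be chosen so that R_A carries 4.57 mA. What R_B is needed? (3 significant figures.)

The fraction through R_A equals R_B/(R_A+R_B).
With f = 0.3109, R_B = R_A · f/(1−f) = 9.92 × 0.4511 = 4.475 kΩ.

R_B ≈ 4.48 kΩ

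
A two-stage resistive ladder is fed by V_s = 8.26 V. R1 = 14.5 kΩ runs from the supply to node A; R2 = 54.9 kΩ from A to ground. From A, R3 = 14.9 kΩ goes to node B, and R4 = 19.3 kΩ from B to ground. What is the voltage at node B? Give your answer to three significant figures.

V_B ≈ 2.76 V

Looking into the second stage from A: R3 + R4 = 34.20 kΩ appears in parallel with R2.
Effective lower resistance at A: R2 ‖ 34.20 = 21.07 kΩ.
V_A = 8.26 × 21.07/(14.5 + 21.07) = 4.893 V.
Then the unloaded second divider: V_B = V_A × R4/(R3+R4) = 4.893 × 0.5643 = 2.761 V.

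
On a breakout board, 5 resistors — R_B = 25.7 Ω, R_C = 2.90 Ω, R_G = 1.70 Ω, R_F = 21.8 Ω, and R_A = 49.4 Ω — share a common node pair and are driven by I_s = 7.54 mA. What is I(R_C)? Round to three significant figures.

I ≈ 2.50 mA

ΣG = 1/25.7 + 1/2.90 + 1/1.70 + 1/21.8 + 1/49.4 = 1.038.
R_C takes the fraction G_k/ΣG = 0.3448/1.038 = 0.3322, so I = 7.54 × 0.3322 = 2.505 mA.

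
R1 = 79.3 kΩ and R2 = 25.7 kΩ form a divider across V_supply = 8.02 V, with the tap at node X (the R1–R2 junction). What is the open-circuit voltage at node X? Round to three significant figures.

V_th ≈ 1.96 V

V_th is the unloaded tap voltage: V_supply · R2/(R1+R2) = 8.02 × 0.2448 = 1.963 V.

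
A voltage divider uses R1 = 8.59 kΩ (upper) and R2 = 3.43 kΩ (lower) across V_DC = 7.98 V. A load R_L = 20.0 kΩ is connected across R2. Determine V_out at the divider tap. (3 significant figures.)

First combine the lower leg with the load: R2 ‖ R_L = 2.928 kΩ.
Voltage divider with the loaded lower leg: V_out = 7.98 × 2.928/(8.59 + 2.928) = 7.98 × 0.2542 = 2.029 V.
(Unloaded it would be 2.28 V; the load pulls it down.)

V_out ≈ 2.03 V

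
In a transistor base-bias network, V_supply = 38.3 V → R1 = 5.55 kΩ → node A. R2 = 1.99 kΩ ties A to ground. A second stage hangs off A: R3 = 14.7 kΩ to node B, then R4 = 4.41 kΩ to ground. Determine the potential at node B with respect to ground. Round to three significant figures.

Looking into the second stage from A: R3 + R4 = 19.11 kΩ appears in parallel with R2.
R2 ‖ (R3+R4) = 1.802 kΩ.
So V_A = 38.3 × 0.2451 = 9.389 V.
V_B = V_A × 0.2308 = 2.167 V.

V_B ≈ 2.17 V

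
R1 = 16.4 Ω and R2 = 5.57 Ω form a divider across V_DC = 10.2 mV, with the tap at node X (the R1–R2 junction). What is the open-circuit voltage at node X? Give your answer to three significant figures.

With X open, the divider is unloaded: V_th = 10.2 × 5.57/21.97 = 2.586 mV.

V_th ≈ 2.59 mV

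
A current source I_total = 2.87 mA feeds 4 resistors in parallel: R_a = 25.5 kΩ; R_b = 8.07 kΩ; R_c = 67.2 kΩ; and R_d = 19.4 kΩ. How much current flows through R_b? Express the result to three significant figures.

I ≈ 1.55 mA

Conductances: ΣG = 1/25.5 + 1/8.07 + 1/67.2 + 1/19.4 = 0.2296 (1/kΩ).
By the current-divider rule, I = I_total · G_k/ΣG = 2.87 × 0.5398 = 1.549 mA.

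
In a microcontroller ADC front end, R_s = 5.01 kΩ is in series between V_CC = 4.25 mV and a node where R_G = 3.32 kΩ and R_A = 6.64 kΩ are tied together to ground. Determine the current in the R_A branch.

Equivalent of the parallel group: R_p = 2.213 kΩ.
Node voltage V_A = V_CC · R_p/(R_s + R_p) = 4.25 × 0.3064 = 1.302 mV.
Branch current I = V_A/R_A = 1.302/6.64 = 0.1961 µA.
(Check via current divider: I_total = 0.5884 µA; share G_k/ΣG = 0.3333 → same result.)

I ≈ 0.196 µA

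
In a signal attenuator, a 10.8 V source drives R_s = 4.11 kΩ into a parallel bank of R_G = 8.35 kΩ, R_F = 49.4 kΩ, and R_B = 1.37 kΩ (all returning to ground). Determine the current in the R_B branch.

I ≈ 1.72 mA

Equivalent of the parallel group: R_p = 1.150 kΩ.
Node voltage V_A = V_CC · R_p/(R_s + R_p) = 10.8 × 0.2186 = 2.360 V.
Branch current I = V_A/R_B = 2.360/1.37 = 1.723 mA.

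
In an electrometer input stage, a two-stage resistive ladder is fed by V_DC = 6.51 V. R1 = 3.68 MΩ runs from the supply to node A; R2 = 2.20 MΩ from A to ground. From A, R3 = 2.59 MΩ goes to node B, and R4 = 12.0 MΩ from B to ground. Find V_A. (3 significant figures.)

Looking into the second stage from A: R3 + R4 = 14.59 MΩ appears in parallel with R2.
R2 ‖ (R3+R4) = 1.912 MΩ.
So V_A = 6.51 × 0.3419 = 2.226 V.

V_A ≈ 2.23 V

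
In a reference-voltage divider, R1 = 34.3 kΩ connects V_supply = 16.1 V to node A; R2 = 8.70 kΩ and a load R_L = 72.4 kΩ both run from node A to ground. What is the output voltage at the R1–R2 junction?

V_out ≈ 2.97 V

First combine the lower leg with the load: R2 ‖ R_L = 7.767 kΩ.
Then V_out = V_supply · R2'/(R1 + R2') = 16.1 × 7.767/42.07 = 2.973 V.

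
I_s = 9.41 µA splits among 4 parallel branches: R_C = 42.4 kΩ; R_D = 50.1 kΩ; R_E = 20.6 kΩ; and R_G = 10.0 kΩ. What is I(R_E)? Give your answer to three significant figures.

ΣG = 1/42.4 + 1/50.1 + 1/20.6 + 1/10.0 = 0.1921.
Current divider: I(R_E) = I_s · G_k/ΣG = 9.41 × (0.04854/0.1921) = 9.41 × 0.2527 = 2.378 µA.

I ≈ 2.38 µA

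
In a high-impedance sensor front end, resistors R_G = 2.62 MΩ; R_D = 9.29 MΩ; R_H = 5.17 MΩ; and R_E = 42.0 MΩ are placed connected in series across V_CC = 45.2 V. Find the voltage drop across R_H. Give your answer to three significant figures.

V ≈ 3.96 V

ΣR = 2.62 + 9.29 + 5.17 + 42.0 = 59.08 MΩ.
V = V_CC · R/ΣR = 45.2 × 0.08751 = 3.955 V.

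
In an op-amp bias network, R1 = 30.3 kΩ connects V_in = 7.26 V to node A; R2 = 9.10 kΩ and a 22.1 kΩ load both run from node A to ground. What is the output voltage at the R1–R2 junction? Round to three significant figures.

First combine the lower leg with the load: R2 ‖ R_L = 6.446 kΩ.
Voltage divider with the loaded lower leg: V_out = 7.26 × 6.446/(30.3 + 6.446) = 7.26 × 0.1754 = 1.274 V.

V_out ≈ 1.27 V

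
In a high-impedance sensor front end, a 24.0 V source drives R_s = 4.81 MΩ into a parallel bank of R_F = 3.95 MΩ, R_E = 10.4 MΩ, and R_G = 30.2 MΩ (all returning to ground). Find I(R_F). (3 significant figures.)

Equivalent of the parallel group: R_p = 2.615 MΩ.
V_A = 24.0 × 2.615/7.425 = 8.452 V.
Branch current I = V_A/R_F = 8.452/3.95 = 2.140 µA.

I ≈ 2.14 µA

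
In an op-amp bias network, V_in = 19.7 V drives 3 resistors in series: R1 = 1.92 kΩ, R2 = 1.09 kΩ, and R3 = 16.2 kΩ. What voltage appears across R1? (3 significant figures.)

Series total: ΣR = 1.92 + 1.09 + 16.2 = 19.21 kΩ.
Voltage divider: V = V_in · (1.920 / 19.21) = 19.7 × 0.09995 = 1.969 V.

V ≈ 1.97 V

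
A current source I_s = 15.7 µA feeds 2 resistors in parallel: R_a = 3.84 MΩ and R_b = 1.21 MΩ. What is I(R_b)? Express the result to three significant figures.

For two parallel branches, I_k = I_s · (other R)/(sum of R).
So I = 15.7 × 3.84/5.050 = 11.94 µA.

I ≈ 11.9 µA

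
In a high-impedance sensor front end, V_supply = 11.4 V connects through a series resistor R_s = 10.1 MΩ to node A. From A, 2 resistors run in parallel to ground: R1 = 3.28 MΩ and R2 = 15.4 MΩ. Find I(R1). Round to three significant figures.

I ≈ 0.734 µA

Combine the parallel branches: R_p = (1/3.28 + 1/15.4)⁻¹ = 2.704 MΩ.
Node voltage V_A = V_supply · R_p/(R_s + R_p) = 11.4 × 0.2112 = 2.408 V.
Branch current I = V_A/R1 = 2.408/3.28 = 0.7340 µA.
(Check via current divider: I_total = 0.8903 µA; share G_k/ΣG = 0.8244 → same result.)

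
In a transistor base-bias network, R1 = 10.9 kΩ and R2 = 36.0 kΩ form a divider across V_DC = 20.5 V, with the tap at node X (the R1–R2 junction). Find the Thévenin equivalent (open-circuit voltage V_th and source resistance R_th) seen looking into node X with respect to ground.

V_th ≈ 15.7 V, R_th ≈ 8.37 kΩ

V_th is the unloaded tap voltage: V_DC · R2/(R1+R2) = 20.5 × 0.7676 = 15.74 V.
With V_DC suppressed (replaced by a short), R_th = R1 ‖ R2 = (10.90 × 36.0)/(10.90 + 36.0) = 8.367 kΩ.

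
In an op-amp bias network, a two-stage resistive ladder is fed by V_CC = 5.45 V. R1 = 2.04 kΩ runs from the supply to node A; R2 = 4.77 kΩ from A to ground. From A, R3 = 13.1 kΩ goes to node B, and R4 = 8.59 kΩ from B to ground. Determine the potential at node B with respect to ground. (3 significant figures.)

The second stage (R3 + R4 = 21.69 kΩ) loads node A in parallel with R2.
Effective lower resistance at A: R2 ‖ 21.69 = 3.910 kΩ.
V_A = 5.45 × 3.910/(2.04 + 3.910) = 3.581 V.
Stage 2 is unloaded, so V_B = V_A · R4/(R3+R4) = 3.581 × 8.59/21.69 = 1.418 V.

V_B ≈ 1.42 V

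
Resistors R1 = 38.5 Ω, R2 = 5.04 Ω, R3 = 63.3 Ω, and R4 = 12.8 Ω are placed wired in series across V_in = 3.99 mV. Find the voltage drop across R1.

V ≈ 1.28 mV

ΣR = 38.5 + 5.04 + 63.3 + 12.8 = 119.6 Ω.
By the voltage-divider rule, V = 3.99 × 38.50/119.6 = 1.284 mV.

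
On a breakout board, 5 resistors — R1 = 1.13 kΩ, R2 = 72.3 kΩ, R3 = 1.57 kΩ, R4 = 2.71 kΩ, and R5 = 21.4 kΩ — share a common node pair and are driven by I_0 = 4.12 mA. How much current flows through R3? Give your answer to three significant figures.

Total conductance ΣG = 1/1.13 + 1/72.3 + 1/1.57 + 1/2.71 + 1/21.4 = 1.951 (units of 1/kΩ).
Current divider: I(R3) = I_0 · G_k/ΣG = 4.12 × (0.6369/1.951) = 4.12 × 0.3264 = 1.345 mA.

I ≈ 1.34 mA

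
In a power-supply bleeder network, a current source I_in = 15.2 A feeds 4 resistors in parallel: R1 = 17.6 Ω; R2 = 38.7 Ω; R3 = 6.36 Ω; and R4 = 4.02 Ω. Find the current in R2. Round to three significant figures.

ΣG = 1/17.6 + 1/38.7 + 1/6.36 + 1/4.02 = 0.4886.
R2 takes the fraction G_k/ΣG = 0.02584/0.4886 = 0.05288, so I = 15.2 × 0.05288 = 0.8038 A.

I ≈ 0.804 A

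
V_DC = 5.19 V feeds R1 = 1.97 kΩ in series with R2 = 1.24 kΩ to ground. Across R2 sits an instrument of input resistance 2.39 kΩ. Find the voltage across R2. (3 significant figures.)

R2 ‖ R_L = (1.24 × 2.39)/(1.24 + 2.39) = 0.8164 kΩ.
Now apply the divider: V_out = 5.19 × 0.2930 = 1.521 V.
(Unloaded it would be 2.00 V; the load pulls it down.)

V_out ≈ 1.52 V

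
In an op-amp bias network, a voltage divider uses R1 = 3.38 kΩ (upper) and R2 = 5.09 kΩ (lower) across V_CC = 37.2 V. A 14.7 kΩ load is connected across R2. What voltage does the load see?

V_out ≈ 19.6 V

The load sits in parallel with R2, giving an effective lower resistance R2' = R2·R_L/(R2+R_L) = 3.781 kΩ.
Now apply the divider: V_out = 37.2 × 0.5280 = 19.64 V.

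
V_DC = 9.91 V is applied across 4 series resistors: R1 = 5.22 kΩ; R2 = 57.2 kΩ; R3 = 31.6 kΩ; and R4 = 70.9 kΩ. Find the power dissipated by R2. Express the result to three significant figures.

P ≈ 0.207 mW

ΣR = 164.9 kΩ → I = 9.91/164.9 = 0.06009 mA.
P(R2) = I²·R2 = (0.06009)² × 57.2 = 0.2065 mW.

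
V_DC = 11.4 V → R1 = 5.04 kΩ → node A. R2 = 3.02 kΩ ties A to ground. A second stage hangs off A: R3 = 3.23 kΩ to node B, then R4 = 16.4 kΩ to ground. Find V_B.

The second stage (R3 + R4 = 19.63 kΩ) loads node A in parallel with R2.
Effective lower resistance at A: R2 ‖ 19.63 = 2.617 kΩ.
So V_A = 11.4 × 0.3418 = 3.897 V.
Stage 2 is unloaded, so V_B = V_A · R4/(R3+R4) = 3.897 × 16.4/19.63 = 3.255 V.

V_B ≈ 3.26 V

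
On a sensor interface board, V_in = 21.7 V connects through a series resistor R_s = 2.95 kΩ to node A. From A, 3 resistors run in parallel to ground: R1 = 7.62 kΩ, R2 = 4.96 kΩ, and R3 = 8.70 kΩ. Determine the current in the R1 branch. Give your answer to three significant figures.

Combine the parallel branches: R_p = (1/7.62 + 1/4.96 + 1/8.70)⁻¹ = 2.233 kΩ.
V_A by voltage divider: V_A = 21.7 × 2.233/(2.95 + 2.233) = 9.350 V.
I(R1) = V_A / R1 = 9.350/7.62 = 1.227 mA.

I ≈ 1.23 mA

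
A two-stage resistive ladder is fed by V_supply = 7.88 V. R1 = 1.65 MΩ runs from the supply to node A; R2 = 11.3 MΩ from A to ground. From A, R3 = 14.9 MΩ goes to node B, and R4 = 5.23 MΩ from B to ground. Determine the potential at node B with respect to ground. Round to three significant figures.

V_B ≈ 1.67 V

Looking into the second stage from A: R3 + R4 = 20.13 MΩ appears in parallel with R2.
Effective lower resistance at A: R2 ‖ 20.13 = 7.237 MΩ.
So V_A = 7.88 × 0.8143 = 6.417 V.
V_B = V_A × 0.2598 = 1.667 V.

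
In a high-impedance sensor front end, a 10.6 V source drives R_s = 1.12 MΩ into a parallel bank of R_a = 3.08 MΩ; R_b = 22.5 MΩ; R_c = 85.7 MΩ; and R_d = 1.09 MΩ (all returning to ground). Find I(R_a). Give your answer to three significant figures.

I ≈ 1.40 µA

Combine the parallel branches: R_p = (1/3.08 + 1/22.5 + 1/85.7 + 1/1.09)⁻¹ = 0.7703 MΩ.
Node voltage V_A = V_s · R_p/(R_s + R_p) = 10.6 × 0.4075 = 4.319 V.
I(R_a) = V_A / R_a = 4.319/3.08 = 1.402 µA.
(Check via current divider: I_total = 5.608 µA; share G_k/ΣG = 0.2501 → same result.)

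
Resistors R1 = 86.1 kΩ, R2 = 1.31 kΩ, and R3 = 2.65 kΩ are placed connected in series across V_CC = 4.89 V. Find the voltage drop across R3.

V ≈ 0.144 V

ΣR = 86.1 + 1.31 + 2.65 = 90.06 kΩ.
By the voltage-divider rule, V = 4.89 × 2.650/90.06 = 0.1439 V.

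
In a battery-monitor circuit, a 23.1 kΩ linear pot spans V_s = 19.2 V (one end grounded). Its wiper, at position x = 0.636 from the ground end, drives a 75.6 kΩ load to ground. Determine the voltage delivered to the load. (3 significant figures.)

V_out ≈ 11.4 V

Split the track: R_lower = x·R_p = 14.69 kΩ, R_upper = (1−x)·R_p = 8.408 kΩ.
R_L loads the lower segment: effective lower R = 12.30 kΩ.
Then V_out = V_s · 12.30/(8.408 + 12.30) = 11.40 V.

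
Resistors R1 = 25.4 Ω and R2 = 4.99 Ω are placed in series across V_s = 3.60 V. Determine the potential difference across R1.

Total series resistance ΣR = 25.4 + 4.99 = 30.39 Ω.
Voltage divider: V = V_s · (25.40 / 30.39) = 3.60 × 0.8358 = 3.009 V.

V ≈ 3.01 V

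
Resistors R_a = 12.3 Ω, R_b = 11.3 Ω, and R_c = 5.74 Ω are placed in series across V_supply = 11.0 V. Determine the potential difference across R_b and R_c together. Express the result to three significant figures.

Total series resistance ΣR = 12.3 + 11.3 + 5.74 = 29.34 Ω.
R_{R_b..R_c} = 11.3 + 5.74 = 17.04 Ω.
Voltage divider: V = V_supply · (17.04 / 29.34) = 11.0 × 0.5808 = 6.389 V.

V ≈ 6.39 V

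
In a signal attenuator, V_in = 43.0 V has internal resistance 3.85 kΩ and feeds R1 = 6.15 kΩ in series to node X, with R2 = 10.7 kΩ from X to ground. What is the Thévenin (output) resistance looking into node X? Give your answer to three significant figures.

R_th ≈ 5.17 kΩ

R1' = 3.85 + 6.15 = 10.00 kΩ (source resistance + R1).
Looking into X with the source shorted: R_th = R1'·R2/(R1'+R2) = 10.00 × 10.7/20.70 = 5.169 kΩ.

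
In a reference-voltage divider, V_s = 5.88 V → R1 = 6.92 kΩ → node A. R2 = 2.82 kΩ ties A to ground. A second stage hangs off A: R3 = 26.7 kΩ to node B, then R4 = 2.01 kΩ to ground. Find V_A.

V_A ≈ 1.59 V

Node A sees R2 in parallel with the series input of stage 2, R3 + R4 = 28.71 kΩ.
Effective lower resistance at A: R2 ‖ 28.71 = 2.568 kΩ.
V_A = 5.88 × 2.568/(6.92 + 2.568) = 1.591 V.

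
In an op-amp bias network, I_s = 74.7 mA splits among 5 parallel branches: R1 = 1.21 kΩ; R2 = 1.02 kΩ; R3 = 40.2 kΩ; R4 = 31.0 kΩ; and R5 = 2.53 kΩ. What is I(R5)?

Total conductance ΣG = 1/1.21 + 1/1.02 + 1/40.2 + 1/31.0 + 1/2.53 = 2.259 (units of 1/kΩ).
By the current-divider rule, I = I_s · G_k/ΣG = 74.7 × 0.1750 = 13.07 mA.

I ≈ 13.1 mA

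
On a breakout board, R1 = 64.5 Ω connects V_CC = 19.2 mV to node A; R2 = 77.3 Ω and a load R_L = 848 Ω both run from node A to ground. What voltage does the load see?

The load sits in parallel with R2, giving an effective lower resistance R2' = R2·R_L/(R2+R_L) = 70.84 Ω.
Voltage divider with the loaded lower leg: V_out = 19.2 × 70.84/(64.5 + 70.84) = 19.2 × 0.5234 = 10.05 mV.

V_out ≈ 10.0 mV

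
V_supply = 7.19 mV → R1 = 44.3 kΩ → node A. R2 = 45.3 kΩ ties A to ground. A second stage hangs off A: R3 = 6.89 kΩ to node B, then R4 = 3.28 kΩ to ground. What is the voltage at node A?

V_A ≈ 1.14 mV

The second stage (R3 + R4 = 10.17 kΩ) loads node A in parallel with R2.
R2 ‖ (R3+R4) = 8.305 kΩ.
So V_A = 7.19 × 0.1579 = 1.135 mV.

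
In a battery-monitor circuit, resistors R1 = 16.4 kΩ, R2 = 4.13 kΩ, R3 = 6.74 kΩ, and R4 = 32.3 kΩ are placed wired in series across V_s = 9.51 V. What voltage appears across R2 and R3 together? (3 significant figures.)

V ≈ 1.74 V

ΣR = 16.4 + 4.13 + 6.74 + 32.3 = 59.57 kΩ.
R_{R2..R3} = 4.13 + 6.74 = 10.87 kΩ.
Voltage divider: V = V_s · (10.87 / 59.57) = 9.51 × 0.1825 = 1.735 V.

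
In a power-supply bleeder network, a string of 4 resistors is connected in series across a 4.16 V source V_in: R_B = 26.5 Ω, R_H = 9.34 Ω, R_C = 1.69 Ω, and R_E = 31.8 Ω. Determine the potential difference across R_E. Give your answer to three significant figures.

V ≈ 1.91 V

Total series resistance ΣR = 26.5 + 9.34 + 1.69 + 31.8 = 69.33 Ω.
V = V_in · R/ΣR = 4.16 × 0.4587 = 1.908 V.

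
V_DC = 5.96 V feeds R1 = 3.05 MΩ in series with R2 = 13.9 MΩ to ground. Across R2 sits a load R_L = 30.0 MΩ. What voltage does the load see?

V_out ≈ 4.51 V

R2 ‖ R_L = (13.9 × 30.0)/(13.9 + 30.0) = 9.499 MΩ.
Now apply the divider: V_out = 5.96 × 0.7570 = 4.511 V.
(Unloaded it would be 4.89 V; the load pulls it down.)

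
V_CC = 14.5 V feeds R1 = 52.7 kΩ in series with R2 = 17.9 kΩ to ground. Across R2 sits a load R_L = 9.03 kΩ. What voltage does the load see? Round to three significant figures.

First combine the lower leg with the load: R2 ‖ R_L = 6.002 kΩ.
Now apply the divider: V_out = 14.5 × 0.1022 = 1.483 V.

V_out ≈ 1.48 V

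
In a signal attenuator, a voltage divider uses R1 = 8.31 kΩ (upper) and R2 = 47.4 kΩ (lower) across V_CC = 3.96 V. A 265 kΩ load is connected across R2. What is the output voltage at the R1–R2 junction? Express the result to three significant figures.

The load sits in parallel with R2, giving an effective lower resistance R2' = R2·R_L/(R2+R_L) = 40.21 kΩ.
Now apply the divider: V_out = 3.96 × 0.8287 = 3.282 V.

V_out ≈ 3.28 V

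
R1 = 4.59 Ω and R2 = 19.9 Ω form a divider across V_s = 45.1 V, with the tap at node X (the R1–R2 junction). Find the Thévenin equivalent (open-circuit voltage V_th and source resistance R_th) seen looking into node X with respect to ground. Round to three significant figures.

With X open, the divider is unloaded: V_th = 45.1 × 19.9/24.49 = 36.65 V.
Looking into X with the source shorted: R_th = R1·R2/(R1+R2) = 4.590 × 19.9/24.49 = 3.730 Ω.

V_th ≈ 36.6 V, R_th ≈ 3.73 Ω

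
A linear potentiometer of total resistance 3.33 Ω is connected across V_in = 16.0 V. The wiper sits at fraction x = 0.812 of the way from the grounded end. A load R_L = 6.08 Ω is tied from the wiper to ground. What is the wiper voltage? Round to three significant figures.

V_out ≈ 12.0 V

Split the track: R_lower = x·R_p = 2.704 Ω, R_upper = (1−x)·R_p = 0.6260 Ω.
Lower segment in parallel with the load: 2.704 ‖ 6.08 = 1.872 Ω.
Loaded-divider output: V_out = 16.0 × 0.7493 = 11.99 V.
(Unloaded: V_out = x·V_in = 13.0 V.)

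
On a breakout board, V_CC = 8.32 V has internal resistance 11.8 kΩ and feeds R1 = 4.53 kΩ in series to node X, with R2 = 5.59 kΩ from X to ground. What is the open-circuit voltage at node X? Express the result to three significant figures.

R1' = 11.8 + 4.53 = 16.33 kΩ (source resistance + R1).
V_th is the unloaded tap voltage: V_CC · R2/(R1'+R2) = 8.32 × 0.2550 = 2.122 V.

V_th ≈ 2.12 V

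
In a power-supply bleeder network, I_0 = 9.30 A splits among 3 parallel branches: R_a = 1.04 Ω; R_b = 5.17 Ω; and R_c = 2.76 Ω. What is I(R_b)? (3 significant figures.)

Total conductance ΣG = 1/1.04 + 1/5.17 + 1/2.76 = 1.517 (units of 1/Ω).
R_b takes the fraction G_k/ΣG = 0.1934/1.517 = 0.1275, so I = 9.30 × 0.1275 = 1.186 A.

I ≈ 1.19 A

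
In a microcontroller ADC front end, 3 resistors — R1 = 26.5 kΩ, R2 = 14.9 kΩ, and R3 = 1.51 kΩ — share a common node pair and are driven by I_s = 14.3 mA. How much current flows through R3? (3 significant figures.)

I ≈ 12.3 mA

ΣG = 1/26.5 + 1/14.9 + 1/1.51 = 0.7671.
R3 takes the fraction G_k/ΣG = 0.6623/0.7671 = 0.8633, so I = 14.3 × 0.8633 = 12.35 mA.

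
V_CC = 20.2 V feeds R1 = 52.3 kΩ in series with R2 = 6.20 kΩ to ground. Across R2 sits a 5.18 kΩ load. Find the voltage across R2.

V_out ≈ 1.03 V

First combine the lower leg with the load: R2 ‖ R_L = 2.822 kΩ.
Then V_out = V_CC · R2'/(R1 + R2') = 20.2 × 2.822/55.12 = 1.034 V.
(Unloaded it would be 2.14 V; the load pulls it down.)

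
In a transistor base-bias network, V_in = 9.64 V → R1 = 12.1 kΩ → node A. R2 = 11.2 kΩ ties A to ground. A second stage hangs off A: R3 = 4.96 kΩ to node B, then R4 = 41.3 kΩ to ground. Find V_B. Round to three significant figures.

Node A sees R2 in parallel with the series input of stage 2, R3 + R4 = 46.26 kΩ.
R2 ‖ (R3+R4) = 9.017 kΩ.
So V_A = 9.64 × 0.4270 = 4.116 V.
V_B = V_A × 0.8928 = 3.675 V.

V_B ≈ 3.67 V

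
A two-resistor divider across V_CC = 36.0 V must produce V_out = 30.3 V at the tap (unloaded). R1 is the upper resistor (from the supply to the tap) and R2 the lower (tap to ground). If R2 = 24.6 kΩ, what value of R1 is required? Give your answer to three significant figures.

Required fraction k = V_out/V_CC = 0.8417.
Rearranging, R1 = R2·(1−k)/k = 24.6 × 0.1881 = 4.628 kΩ.

R1 ≈ 4.63 kΩ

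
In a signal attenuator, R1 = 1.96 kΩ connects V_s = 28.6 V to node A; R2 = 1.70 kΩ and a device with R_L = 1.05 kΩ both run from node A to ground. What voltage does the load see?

First combine the lower leg with the load: R2 ‖ R_L = 0.6491 kΩ.
Now apply the divider: V_out = 28.6 × 0.2488 = 7.115 V.
(Unloaded it would be 13.3 V; the load pulls it down.)

V_out ≈ 7.12 V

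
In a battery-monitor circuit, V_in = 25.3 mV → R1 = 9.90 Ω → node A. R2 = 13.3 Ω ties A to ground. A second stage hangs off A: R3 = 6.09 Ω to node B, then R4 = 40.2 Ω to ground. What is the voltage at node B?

Looking into the second stage from A: R3 + R4 = 46.29 Ω appears in parallel with R2.
R2 ‖ (R3+R4) = 10.33 Ω.
V_A = 25.3 × 10.33/(9.90 + 10.33) = 12.92 mV.
Stage 2 is unloaded, so V_B = V_A · R4/(R3+R4) = 12.92 × 40.2/46.29 = 11.22 mV.

V_B ≈ 11.2 mV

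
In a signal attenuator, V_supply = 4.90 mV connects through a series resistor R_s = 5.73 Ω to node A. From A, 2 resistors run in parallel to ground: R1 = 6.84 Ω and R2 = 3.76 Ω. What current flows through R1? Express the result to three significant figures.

Parallel bank: R_p = 1/(1/6.84 + 1/3.76) = 2.426 Ω.
V_A by voltage divider: V_A = 4.90 × 2.426/(5.73 + 2.426) = 1.458 mV.
Branch current I = V_A/R1 = 1.458/6.84 = 0.2131 mA.

I ≈ 0.213 mA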